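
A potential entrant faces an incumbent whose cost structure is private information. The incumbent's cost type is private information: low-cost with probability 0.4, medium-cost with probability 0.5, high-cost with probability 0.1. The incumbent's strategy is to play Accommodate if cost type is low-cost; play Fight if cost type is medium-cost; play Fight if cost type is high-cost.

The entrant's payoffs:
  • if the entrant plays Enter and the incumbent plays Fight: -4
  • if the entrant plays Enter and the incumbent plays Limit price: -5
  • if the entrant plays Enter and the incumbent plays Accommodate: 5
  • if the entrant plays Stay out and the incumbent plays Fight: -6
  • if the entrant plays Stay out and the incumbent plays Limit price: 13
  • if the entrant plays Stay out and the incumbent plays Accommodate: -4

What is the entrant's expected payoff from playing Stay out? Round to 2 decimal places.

E[Stay out] = 0.4·(-4) + 0.5·(-6) + 0.1·(-6) = (-1.6) + (-3) + (-0.6) = -5.2

-5.20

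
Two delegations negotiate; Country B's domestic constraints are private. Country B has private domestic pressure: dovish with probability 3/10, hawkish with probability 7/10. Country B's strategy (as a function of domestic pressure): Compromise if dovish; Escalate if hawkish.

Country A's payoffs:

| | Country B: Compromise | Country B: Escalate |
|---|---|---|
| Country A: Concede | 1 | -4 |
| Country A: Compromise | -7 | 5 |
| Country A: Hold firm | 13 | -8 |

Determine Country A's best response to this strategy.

Compromise

Compute Country A's expected payoff for each action, taking the expectation over Country B's type.
E[Concede] = 3/10·(1) + 7/10·(-4) = -5/2
E[Compromise] = 3/10·(-7) + 7/10·(5) = 7/5
E[Hold firm] = 3/10·(13) + 7/10·(-8) = -17/10
Best response: Compromise (7/5 is the largest).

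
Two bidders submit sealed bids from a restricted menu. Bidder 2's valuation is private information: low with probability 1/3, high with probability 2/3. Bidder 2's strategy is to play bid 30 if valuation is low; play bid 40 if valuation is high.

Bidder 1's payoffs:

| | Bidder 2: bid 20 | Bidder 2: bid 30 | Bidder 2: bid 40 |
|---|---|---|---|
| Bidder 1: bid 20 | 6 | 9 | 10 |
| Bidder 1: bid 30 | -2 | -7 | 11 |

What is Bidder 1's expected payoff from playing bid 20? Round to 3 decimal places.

Take the expectation over Bidder 2's valuation, weighting each type's action by its prior probability.
E[bid 20] = 1/3·9 + 2/3·10 = 3 + 20/3 = 29/3

9.667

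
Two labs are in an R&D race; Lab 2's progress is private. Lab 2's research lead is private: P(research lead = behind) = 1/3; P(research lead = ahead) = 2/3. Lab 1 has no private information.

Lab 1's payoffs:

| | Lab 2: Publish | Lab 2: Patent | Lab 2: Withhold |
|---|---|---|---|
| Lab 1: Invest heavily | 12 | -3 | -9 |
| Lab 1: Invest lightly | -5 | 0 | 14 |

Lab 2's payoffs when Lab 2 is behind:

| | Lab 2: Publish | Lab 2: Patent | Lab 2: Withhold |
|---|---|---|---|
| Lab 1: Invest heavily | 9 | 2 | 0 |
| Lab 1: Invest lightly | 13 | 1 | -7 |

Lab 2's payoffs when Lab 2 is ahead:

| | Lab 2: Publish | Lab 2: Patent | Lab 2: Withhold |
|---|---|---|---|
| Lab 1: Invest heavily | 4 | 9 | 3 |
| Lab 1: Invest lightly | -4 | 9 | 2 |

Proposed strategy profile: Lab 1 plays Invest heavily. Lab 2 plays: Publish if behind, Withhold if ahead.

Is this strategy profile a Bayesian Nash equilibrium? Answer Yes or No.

Lab 1 plays Invest heavily: E[Invest heavily] = 1/3·(12) + 2/3·(-9) = -2; E[Invest lightly] = 23/3. Not best-responding. ✗
Lab 2 (research lead behind), facing Invest heavily: Publish gives 9, Patent gives 2, Withhold gives 0. Proposed Publish is best. ✓
Lab 2 (research lead ahead), facing Invest heavily: Publish gives 4, Patent gives 9, Withhold gives 3. Proposed Withhold is not best — profitable deviation exists. ✗

No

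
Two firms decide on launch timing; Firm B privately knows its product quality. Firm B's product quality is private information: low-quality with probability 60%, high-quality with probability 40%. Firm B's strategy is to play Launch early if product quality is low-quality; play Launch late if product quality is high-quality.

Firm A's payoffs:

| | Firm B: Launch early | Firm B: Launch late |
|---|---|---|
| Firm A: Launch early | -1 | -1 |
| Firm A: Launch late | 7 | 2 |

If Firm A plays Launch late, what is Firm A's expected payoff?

E[Launch late] = 0.6·7 + 0.4·2 = 4.2 + 0.8 = 5

5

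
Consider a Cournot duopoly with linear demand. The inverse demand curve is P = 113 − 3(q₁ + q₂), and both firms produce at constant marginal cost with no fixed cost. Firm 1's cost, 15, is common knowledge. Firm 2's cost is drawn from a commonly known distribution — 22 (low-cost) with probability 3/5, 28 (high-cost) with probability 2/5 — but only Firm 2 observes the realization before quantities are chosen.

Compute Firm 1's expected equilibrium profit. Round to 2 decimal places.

427.21

Type-c best response for Firm 2: q₂(c) = (113 − c)/6 − q₁/2.
Firm 1 maximizes expected profit; its first-order condition is 113 − 6q₁ − 3E[q₂] − 15 = 0.
Substituting E[q₂] and solving: E[c₂] = 24.4, so q₁ = (113 − 2·15 + 24.4)/9 = 11.9333.
E[P] = 113 − 3·(q₁ + E[q₂]) = 50.8; Firm 1's expected profit = (E[P] − 15)·q₁ = (50.8 − 15)·11.9333 = 427.213.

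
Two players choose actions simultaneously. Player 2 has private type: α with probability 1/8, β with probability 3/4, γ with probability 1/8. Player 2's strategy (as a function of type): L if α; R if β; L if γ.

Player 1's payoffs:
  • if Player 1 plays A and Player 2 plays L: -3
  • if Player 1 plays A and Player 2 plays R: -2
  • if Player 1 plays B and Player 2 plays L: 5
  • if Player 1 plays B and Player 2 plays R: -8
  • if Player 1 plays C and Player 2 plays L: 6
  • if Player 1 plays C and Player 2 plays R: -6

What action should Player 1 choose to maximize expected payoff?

A

E[A] = 1/8·(-3) + 3/4·(-2) + 1/8·(-3) = -9/4
E[B] = 1/8·(5) + 3/4·(-8) + 1/8·(5) = -19/4
E[C] = 1/8·(6) + 3/4·(-6) + 1/8·(6) = -3
Best response: A (-9/4 is the largest).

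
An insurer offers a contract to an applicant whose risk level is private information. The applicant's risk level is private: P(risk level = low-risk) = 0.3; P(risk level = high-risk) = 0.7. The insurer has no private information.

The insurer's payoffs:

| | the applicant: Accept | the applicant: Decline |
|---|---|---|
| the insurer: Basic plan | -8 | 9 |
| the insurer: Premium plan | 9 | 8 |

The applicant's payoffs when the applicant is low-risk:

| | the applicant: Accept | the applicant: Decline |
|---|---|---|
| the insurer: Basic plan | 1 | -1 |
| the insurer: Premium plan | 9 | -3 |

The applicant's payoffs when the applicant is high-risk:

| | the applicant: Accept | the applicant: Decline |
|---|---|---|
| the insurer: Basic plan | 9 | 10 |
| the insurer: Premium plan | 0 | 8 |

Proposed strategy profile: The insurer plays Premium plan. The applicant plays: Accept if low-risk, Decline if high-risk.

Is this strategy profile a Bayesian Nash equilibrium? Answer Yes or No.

Yes

A profile is a BNE iff every type of every player is best-responding given beliefs about the other side.
The insurer plays Premium plan: E[Premium plan] = 0.3·(9) + 0.7·(8) = 8.3; E[Basic plan] = 3.9. Best-responding. ✓
The applicant (risk level low-risk), facing Premium plan: Accept gives 9, Decline gives -3. Proposed Accept is best. ✓
The applicant (risk level high-risk), facing Premium plan: Accept gives 0, Decline gives 8. Proposed Decline is best. ✓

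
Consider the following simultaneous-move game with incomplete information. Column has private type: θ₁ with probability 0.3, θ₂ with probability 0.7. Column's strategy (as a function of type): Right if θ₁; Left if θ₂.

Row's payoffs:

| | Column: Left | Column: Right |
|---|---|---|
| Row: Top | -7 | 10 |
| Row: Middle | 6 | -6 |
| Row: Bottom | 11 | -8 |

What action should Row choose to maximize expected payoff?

E[Top] = 0.3·(10) + 0.7·(-7) = -1.9
E[Middle] = 0.3·(-6) + 0.7·(6) = 2.4
E[Bottom] = 0.3·(-8) + 0.7·(11) = 5.3
Best response: Bottom (5.3 is the largest).

Bottom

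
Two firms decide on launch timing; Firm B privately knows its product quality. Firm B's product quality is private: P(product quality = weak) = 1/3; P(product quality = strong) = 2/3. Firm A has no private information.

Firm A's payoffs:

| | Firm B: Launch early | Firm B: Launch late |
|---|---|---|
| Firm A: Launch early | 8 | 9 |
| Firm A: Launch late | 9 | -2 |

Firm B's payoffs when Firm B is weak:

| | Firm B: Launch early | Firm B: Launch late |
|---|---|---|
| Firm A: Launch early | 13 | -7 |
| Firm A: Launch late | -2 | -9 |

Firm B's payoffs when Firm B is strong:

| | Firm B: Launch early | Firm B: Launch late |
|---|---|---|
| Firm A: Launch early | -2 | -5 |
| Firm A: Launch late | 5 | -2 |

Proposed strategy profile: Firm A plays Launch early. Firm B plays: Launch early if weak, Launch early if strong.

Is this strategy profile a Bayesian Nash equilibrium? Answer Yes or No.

A profile is a BNE iff every type of every player is best-responding given beliefs about the other side.
Firm A plays Launch early: E[Launch early] = 1/3·(8) + 2/3·(8) = 8; E[Launch late] = 9. Not best-responding. ✗
Firm B (product quality weak), facing Launch early: Launch early gives 13, Launch late gives -7. Proposed Launch early is best. ✓
Firm B (product quality strong), facing Launch early: Launch early gives -2, Launch late gives -5. Proposed Launch early is best. ✓

No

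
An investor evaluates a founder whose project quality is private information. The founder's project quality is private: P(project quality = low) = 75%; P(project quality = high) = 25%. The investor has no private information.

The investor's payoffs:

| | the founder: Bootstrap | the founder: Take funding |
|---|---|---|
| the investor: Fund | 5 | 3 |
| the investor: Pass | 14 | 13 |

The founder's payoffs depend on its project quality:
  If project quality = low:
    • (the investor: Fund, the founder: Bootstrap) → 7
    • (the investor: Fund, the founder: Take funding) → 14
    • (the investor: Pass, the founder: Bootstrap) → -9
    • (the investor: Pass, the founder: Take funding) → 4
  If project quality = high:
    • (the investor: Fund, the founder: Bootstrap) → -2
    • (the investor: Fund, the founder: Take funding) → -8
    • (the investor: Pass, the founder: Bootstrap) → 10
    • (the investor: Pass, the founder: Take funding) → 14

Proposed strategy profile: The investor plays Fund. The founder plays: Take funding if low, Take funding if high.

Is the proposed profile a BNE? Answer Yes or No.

No

The investor plays Fund: E[Fund] = 0.75·(3) + 0.25·(3) = 3; E[Pass] = 13. Not best-responding. ✗
The founder (project quality low), facing Fund: Bootstrap gives 7, Take funding gives 14. Proposed Take funding is best. ✓
The founder (project quality high), facing Fund: Bootstrap gives -2, Take funding gives -8. Proposed Take funding is not best — profitable deviation exists. ✗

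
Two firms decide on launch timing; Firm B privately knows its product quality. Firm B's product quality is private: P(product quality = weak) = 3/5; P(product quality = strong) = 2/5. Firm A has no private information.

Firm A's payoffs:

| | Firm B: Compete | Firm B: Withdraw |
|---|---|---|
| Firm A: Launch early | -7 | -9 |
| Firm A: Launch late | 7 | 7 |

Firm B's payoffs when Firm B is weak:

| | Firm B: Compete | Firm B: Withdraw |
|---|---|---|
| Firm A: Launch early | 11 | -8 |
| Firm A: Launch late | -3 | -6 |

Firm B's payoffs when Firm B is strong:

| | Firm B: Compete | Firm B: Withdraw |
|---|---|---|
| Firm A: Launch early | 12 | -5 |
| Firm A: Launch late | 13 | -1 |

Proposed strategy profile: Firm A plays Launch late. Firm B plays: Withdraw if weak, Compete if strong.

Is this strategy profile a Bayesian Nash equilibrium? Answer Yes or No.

A profile is a BNE iff every type of every player is best-responding given beliefs about the other side.
Firm A plays Launch late: E[Launch late] = 3/5·(7) + 2/5·(7) = 7; E[Launch early] = -41/5. Best-responding. ✓
Firm B (product quality weak), facing Launch late: Compete gives -3, Withdraw gives -6. Proposed Withdraw is not best — profitable deviation exists. ✗
Firm B (product quality strong), facing Launch late: Compete gives 13, Withdraw gives -1. Proposed Compete is best. ✓

No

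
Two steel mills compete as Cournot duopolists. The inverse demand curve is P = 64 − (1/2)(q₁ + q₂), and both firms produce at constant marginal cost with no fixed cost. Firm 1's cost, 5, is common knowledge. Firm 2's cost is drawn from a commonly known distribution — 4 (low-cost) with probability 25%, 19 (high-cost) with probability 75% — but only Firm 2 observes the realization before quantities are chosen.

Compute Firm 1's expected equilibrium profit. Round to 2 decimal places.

Firm 2 with cost c maximizes (64 − (1/2)(q₁+q₂) − c)·q₂, giving q₂(c) = (64 − c − (1/2)q₁).
E[c₂] = 0.25·4 + 0.75·19 = 15.25
Firm 1's FOC against E[q₂] yields q₁ = (64 − 2·5 + E[c₂])/(3/2) = (64 − 10 + 15.25)/(3/2) = 46.1667.
E[P] = 64 − (1/2)·(q₁ + E[q₂]) = 28.0833; Firm 1's expected profit = (E[P] − 5)·q₁ = (28.0833 − 5)·46.1667 = 1065.68.

1065.68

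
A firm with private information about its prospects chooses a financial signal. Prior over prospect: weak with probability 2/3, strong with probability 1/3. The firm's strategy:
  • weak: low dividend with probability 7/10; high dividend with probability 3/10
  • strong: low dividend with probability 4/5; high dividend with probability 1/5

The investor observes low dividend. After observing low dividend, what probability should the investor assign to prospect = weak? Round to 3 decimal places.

P(low dividend) = (2/3)·(7/10) + (1/3)·(4/5) = 11/15
P(weak | low dividend) = ((2/3)·(7/10)) / (11/15) = (7/15) / (11/15) = 7/11

0.636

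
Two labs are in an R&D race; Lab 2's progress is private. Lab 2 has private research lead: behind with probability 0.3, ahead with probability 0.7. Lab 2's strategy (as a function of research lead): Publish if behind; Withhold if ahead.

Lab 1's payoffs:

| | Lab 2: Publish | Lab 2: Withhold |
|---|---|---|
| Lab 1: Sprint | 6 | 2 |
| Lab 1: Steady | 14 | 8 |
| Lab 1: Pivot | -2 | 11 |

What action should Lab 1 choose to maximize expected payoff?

Compute Lab 1's expected payoff for each action, taking the expectation over Lab 2's type.
E[Sprint] = 0.3·(6) + 0.7·(2) = 3.2
E[Steady] = 0.3·(14) + 0.7·(8) = 9.8
E[Pivot] = 0.3·(-2) + 0.7·(11) = 7.1
Best response: Steady (9.8 is the largest).

Steady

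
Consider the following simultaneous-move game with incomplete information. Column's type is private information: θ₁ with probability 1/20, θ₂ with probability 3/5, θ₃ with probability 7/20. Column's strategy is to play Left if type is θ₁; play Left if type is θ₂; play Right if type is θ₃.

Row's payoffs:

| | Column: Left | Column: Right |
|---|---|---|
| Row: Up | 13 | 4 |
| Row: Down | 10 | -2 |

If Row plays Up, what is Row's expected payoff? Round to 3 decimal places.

9.850

E[Up] = 1/20·13 + 3/5·13 + 7/20·4 = 13/20 + 39/5 + 7/5 = 197/20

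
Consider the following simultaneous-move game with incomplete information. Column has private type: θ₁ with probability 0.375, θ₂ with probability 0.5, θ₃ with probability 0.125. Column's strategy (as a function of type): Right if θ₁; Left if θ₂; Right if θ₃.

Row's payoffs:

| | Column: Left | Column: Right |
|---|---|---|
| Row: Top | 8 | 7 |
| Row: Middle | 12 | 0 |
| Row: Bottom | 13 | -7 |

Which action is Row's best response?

E[Top] = 0.375·(7) + 0.5·(8) + 0.125·(7) = 7.5
E[Middle] = 0.375·(0) + 0.5·(12) + 0.125·(0) = 6
E[Bottom] = 0.375·(-7) + 0.5·(13) + 0.125·(-7) = 3
Best response: Top (7.5 is the largest).

Top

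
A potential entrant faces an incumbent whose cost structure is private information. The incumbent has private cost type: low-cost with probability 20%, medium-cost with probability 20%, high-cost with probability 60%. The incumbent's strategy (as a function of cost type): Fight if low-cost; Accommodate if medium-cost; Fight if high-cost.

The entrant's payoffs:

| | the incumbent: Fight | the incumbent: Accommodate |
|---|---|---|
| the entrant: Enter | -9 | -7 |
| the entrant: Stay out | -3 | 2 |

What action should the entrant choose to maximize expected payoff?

Stay out

E[Enter] = 0.2·(-9) + 0.2·(-7) + 0.6·(-9) = -8.6
E[Stay out] = 0.2·(-3) + 0.2·(2) + 0.6·(-3) = -2
Best response: Stay out (-2 is the largest).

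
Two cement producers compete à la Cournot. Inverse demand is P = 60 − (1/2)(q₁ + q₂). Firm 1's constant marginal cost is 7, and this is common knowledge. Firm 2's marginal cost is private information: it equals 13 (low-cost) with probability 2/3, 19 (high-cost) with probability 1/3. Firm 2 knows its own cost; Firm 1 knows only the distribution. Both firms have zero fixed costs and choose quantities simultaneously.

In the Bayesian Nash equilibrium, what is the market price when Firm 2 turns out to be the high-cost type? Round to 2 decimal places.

Type-c best response for Firm 2: q₂(c) = (60 − c) − q₁/2.
Firm 1 maximizes expected profit; its first-order condition is 60 − q₁ − (1/2)E[q₂] − 7 = 0.
Substituting E[q₂] and solving: E[c₂] = 15, so q₁ = (60 − 2·7 + 15)/(3/2) = 40.6667.
q₂(high-cost) = 20.6667, so P = 60 − (1/2)·(40.6667 + 20.6667) = 29.3333.

29.33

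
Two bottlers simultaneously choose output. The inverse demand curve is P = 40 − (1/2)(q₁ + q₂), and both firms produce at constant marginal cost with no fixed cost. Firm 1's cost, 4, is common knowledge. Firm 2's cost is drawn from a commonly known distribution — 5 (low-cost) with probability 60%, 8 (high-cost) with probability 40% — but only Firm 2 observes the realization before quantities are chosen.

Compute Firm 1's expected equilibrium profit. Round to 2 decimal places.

324.28

Firm 2 with cost c maximizes (40 − (1/2)(q₁+q₂) − c)·q₂, giving q₂(c) = (40 − c − (1/2)q₁).
E[c₂] = 0.6·5 + 0.4·8 = 6.2
Firm 1's FOC against E[q₂] yields q₁ = (40 − 2·4 + E[c₂])/(3/2) = (40 − 8 + 6.2)/(3/2) = 25.4667.
E[P] = 40 − (1/2)·(q₁ + E[q₂]) = 16.7333; Firm 1's expected profit = (E[P] − 4)·q₁ = (16.7333 − 4)·25.4667 = 324.276.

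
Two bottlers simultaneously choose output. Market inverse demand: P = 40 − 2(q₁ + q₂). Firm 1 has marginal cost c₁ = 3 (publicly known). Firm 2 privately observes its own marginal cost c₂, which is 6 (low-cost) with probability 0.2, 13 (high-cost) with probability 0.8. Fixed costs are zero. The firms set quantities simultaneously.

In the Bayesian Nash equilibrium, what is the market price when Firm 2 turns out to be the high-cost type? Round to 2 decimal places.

Each type of Firm 2 best-responds to q₁; Firm 1 best-responds to the expected q₂ over Firm 2's types.
Firm 2 with cost c maximizes (40 − 2(q₁+q₂) − c)·q₂, giving q₂(c) = (40 − c − 2q₁)/4.
E[c₂] = 0.2·6 + 0.8·13 = 11.6
Firm 1's FOC against E[q₂] yields q₁ = (40 − 2·3 + E[c₂])/6 = (40 − 6 + 11.6)/6 = 7.6.
q₂(high-cost) = 2.95, so P = 40 − 2·(7.6 + 2.95) = 18.9.

18.90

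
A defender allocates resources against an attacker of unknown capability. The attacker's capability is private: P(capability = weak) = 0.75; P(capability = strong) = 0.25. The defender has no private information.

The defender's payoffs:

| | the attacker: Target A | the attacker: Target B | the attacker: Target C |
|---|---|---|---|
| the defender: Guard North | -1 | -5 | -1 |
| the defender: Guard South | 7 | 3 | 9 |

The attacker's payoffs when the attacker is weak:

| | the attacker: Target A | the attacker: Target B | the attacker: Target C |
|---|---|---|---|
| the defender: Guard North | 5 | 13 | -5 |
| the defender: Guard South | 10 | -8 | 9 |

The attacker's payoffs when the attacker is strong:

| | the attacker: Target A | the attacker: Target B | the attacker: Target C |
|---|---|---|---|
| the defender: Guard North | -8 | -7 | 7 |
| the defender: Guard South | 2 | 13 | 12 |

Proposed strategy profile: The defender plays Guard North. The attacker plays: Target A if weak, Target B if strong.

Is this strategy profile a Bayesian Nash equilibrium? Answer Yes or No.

The defender plays Guard North: E[Guard North] = 0.75·(-1) + 0.25·(-5) = -2; E[Guard South] = 6. Not best-responding. ✗
The attacker (capability weak), facing Guard North: Target A gives 5, Target B gives 13, Target C gives -5. Proposed Target A is not best — profitable deviation exists. ✗
The attacker (capability strong), facing Guard North: Target A gives -8, Target B gives -7, Target C gives 7. Proposed Target B is not best — profitable deviation exists. ✗

No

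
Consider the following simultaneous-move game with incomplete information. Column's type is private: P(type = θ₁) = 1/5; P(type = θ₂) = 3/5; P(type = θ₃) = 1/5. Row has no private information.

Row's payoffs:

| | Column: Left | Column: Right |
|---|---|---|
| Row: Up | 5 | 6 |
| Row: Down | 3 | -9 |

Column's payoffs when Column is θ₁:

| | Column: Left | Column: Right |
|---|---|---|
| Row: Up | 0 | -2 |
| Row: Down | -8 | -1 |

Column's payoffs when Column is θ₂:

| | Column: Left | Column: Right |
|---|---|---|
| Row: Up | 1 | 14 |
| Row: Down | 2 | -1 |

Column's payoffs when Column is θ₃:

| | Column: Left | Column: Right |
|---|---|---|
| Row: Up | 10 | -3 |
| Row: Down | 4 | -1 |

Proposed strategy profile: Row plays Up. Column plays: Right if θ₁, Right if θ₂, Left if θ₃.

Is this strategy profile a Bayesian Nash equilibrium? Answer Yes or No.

A profile is a BNE iff every type of every player is best-responding given beliefs about the other side.
Row plays Up: E[Up] = 1/5·(6) + 3/5·(6) + 1/5·(5) = 29/5; E[Down] = -33/5. Best-responding. ✓
Column (type θ₁), facing Up: Left gives 0, Right gives -2. Proposed Right is not best — profitable deviation exists. ✗
Column (type θ₂), facing Up: Left gives 1, Right gives 14. Proposed Right is best. ✓
Column (type θ₃), facing Up: Left gives 10, Right gives -3. Proposed Left is best. ✓

No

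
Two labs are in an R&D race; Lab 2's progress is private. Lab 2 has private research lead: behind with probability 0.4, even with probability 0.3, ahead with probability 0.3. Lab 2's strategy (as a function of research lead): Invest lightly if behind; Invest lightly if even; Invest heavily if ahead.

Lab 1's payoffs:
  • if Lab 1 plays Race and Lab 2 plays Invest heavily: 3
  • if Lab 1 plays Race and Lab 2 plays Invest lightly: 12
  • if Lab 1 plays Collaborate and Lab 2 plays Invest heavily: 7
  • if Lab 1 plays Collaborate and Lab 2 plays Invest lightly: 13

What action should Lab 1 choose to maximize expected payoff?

E[Race] = 0.4·(12) + 0.3·(12) + 0.3·(3) = 9.3
E[Collaborate] = 0.4·(13) + 0.3·(13) + 0.3·(7) = 11.2
Best response: Collaborate (11.2 is the largest).

Collaborate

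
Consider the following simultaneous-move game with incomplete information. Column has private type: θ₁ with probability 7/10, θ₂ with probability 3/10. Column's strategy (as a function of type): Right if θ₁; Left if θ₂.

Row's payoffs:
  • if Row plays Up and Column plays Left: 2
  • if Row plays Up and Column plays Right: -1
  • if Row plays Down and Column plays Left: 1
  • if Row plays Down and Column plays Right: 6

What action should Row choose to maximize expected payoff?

Compute Row's expected payoff for each action, taking the expectation over Column's type.
E[Up] = 7/10·(-1) + 3/10·(2) = -1/10
E[Down] = 7/10·(6) + 3/10·(1) = 9/2
Best response: Down (9/2 is the largest).

Down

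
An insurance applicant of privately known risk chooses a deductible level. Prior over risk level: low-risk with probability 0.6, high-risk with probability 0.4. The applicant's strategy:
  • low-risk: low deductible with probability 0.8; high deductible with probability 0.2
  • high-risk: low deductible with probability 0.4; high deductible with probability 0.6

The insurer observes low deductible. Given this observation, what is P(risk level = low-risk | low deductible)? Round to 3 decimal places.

P(low deductible) = 0.6·0.8 + 0.4·0.4 = 0.64
P(low-risk | low deductible) = (0.6·0.8) / 0.64 = 0.48 / 0.64 = 0.75

0.750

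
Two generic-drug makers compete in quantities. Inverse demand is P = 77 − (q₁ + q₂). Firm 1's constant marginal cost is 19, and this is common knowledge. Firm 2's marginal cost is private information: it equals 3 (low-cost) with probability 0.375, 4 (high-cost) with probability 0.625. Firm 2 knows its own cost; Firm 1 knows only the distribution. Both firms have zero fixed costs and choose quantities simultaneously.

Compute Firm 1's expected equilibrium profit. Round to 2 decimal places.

Type-c best response for Firm 2: q₂(c) = (77 − c)/2 − q₁/2.
Firm 1 maximizes expected profit; its first-order condition is 77 − 2q₁ − E[q₂] − 19 = 0.
Substituting E[q₂] and solving: E[c₂] = 3.625, so q₁ = (77 − 2·19 + 3.625)/3 = 14.2083.
E[P] = 77 − (q₁ + E[q₂]) = 33.2083; Firm 1's expected profit = (E[P] − 19)·q₁ = (33.2083 − 19)·14.2083 = 201.877.

201.88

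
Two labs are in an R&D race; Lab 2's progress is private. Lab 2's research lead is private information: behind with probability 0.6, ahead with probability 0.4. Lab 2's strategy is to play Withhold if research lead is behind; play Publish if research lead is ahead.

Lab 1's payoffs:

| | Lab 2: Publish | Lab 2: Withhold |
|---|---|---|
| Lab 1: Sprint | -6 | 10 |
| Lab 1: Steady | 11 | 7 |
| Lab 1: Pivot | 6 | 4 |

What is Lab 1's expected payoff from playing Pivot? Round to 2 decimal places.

E[Pivot] = 0.6·4 + 0.4·6 = 2.4 + 2.4 = 4.8

4.80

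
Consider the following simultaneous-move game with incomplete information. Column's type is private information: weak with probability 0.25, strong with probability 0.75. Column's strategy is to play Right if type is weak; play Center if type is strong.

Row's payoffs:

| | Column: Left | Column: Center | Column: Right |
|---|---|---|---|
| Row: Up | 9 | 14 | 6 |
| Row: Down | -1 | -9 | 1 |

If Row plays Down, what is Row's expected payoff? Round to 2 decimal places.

Take the expectation over Column's type, weighting each type's action by its prior probability.
E[Down] = 0.25·1 + 0.75·(-9) = 0.25 + (-6.75) = -6.5

-6.50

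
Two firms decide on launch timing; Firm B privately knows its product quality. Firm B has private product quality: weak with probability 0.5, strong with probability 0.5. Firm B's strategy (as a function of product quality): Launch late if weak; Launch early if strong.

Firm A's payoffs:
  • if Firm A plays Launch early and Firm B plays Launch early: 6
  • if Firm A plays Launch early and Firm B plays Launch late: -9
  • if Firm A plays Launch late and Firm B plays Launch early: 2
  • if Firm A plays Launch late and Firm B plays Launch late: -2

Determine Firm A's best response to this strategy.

E[Launch early] = 0.5·(-9) + 0.5·(6) = -1.5
E[Launch late] = 0.5·(-2) + 0.5·(2) = 0
Best response: Launch late (0 is the largest).

Launch late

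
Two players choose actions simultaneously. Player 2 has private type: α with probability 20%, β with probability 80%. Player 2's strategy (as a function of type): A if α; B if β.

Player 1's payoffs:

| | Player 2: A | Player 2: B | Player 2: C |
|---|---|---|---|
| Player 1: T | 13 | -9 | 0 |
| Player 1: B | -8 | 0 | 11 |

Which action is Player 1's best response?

E[T] = 0.2·(13) + 0.8·(-9) = -4.6
E[B] = 0.2·(-8) + 0.8·(0) = -1.6
Best response: B (-1.6 is the largest).

B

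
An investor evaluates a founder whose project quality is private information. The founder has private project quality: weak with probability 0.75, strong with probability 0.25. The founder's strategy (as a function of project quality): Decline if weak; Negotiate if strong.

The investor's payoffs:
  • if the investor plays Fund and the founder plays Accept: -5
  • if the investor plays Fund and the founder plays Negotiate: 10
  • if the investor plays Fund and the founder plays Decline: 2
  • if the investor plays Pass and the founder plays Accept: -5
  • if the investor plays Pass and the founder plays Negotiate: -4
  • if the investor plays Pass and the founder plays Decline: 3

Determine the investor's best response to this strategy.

Fund

E[Fund] = 0.75·(2) + 0.25·(10) = 4
E[Pass] = 0.75·(3) + 0.25·(-4) = 1.25
Best response: Fund (4 is the largest).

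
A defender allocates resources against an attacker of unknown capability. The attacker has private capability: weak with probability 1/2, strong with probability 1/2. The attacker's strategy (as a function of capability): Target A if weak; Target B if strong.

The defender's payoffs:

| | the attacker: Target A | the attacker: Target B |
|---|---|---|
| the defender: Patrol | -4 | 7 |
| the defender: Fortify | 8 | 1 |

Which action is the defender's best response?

Fortify

E[Patrol] = 1/2·(-4) + 1/2·(7) = 3/2
E[Fortify] = 1/2·(8) + 1/2·(1) = 9/2
Best response: Fortify (9/2 is the largest).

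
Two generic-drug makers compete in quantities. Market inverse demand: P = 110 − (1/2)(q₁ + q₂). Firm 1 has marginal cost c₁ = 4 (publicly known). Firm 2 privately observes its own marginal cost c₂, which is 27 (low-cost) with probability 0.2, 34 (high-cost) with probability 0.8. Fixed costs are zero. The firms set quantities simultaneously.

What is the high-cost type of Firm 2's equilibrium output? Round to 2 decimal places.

Firm 2 with cost c maximizes (110 − (1/2)(q₁+q₂) − c)·q₂, giving q₂(c) = (110 − c − (1/2)q₁).
E[c₂] = 0.2·27 + 0.8·34 = 32.6
Firm 1's FOC against E[q₂] yields q₁ = (110 − 2·4 + E[c₂])/(3/2) = (110 − 8 + 32.6)/(3/2) = 89.7333.
q₂(high-cost) = (110 − 34 − (1/2)·89.7333) = 31.1333.

31.13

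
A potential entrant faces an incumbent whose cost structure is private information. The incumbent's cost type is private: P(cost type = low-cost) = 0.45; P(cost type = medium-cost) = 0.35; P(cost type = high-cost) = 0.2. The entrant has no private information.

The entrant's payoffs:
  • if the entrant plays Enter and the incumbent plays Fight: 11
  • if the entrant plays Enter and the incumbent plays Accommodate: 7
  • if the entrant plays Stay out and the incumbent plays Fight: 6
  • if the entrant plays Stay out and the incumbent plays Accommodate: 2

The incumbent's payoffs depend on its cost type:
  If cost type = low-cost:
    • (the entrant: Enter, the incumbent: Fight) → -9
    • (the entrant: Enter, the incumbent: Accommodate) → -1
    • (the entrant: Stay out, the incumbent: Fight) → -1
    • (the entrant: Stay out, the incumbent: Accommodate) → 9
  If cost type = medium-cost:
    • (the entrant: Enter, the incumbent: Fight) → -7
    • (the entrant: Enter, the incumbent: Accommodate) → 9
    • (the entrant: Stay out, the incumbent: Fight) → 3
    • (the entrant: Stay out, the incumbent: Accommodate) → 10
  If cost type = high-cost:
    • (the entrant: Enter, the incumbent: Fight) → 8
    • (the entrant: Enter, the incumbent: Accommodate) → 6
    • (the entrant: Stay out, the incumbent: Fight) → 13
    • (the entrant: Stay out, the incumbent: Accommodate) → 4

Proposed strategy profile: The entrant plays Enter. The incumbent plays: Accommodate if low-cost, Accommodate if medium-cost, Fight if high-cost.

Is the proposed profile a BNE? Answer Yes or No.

Yes

The entrant plays Enter: E[Enter] = 0.45·(7) + 0.35·(7) + 0.2·(11) = 7.8; E[Stay out] = 2.8. Best-responding. ✓
The incumbent (cost type low-cost), facing Enter: Fight gives -9, Accommodate gives -1. Proposed Accommodate is best. ✓
The incumbent (cost type medium-cost), facing Enter: Fight gives -7, Accommodate gives 9. Proposed Accommodate is best. ✓
The incumbent (cost type high-cost), facing Enter: Fight gives 8, Accommodate gives 6. Proposed Fight is best. ✓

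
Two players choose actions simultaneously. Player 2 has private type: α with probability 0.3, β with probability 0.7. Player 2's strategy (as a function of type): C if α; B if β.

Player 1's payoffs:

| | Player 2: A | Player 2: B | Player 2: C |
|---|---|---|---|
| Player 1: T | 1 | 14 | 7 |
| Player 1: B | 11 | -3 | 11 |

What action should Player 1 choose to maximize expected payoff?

Compute Player 1's expected payoff for each action, taking the expectation over Player 2's type.
E[T] = 0.3·(7) + 0.7·(14) = 11.9
E[B] = 0.3·(11) + 0.7·(-3) = 1.2
Best response: T (11.9 is the largest).

T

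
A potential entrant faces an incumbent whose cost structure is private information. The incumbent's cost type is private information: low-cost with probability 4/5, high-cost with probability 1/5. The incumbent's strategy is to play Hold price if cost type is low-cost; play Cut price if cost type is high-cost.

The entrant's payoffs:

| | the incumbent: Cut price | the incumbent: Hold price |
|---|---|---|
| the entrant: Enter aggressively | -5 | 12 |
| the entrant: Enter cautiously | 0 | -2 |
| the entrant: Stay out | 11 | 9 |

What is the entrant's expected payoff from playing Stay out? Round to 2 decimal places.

E[Stay out] = 4/5·9 + 1/5·11 = 36/5 + 11/5 = 47/5

9.40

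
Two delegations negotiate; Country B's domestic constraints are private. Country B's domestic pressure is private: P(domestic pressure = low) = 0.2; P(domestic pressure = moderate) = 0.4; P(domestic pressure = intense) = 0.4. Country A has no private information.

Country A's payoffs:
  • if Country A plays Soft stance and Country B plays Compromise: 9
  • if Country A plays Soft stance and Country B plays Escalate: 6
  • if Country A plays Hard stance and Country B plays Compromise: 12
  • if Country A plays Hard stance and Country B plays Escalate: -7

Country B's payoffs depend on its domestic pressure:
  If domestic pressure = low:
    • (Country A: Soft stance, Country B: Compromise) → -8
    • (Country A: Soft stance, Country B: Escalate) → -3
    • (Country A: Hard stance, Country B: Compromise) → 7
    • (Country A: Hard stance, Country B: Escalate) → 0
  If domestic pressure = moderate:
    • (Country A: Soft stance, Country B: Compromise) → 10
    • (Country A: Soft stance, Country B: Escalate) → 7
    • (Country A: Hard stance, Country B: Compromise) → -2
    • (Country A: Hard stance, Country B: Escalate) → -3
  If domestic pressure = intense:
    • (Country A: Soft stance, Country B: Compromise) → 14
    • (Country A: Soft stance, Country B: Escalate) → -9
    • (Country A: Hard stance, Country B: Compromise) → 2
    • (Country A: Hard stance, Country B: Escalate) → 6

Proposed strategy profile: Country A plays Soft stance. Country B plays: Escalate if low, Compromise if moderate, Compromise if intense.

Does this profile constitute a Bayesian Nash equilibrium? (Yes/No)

Country A plays Soft stance: E[Soft stance] = 0.2·(6) + 0.4·(9) + 0.4·(9) = 8.4; E[Hard stance] = 8.2. Best-responding. ✓
Country B (domestic pressure low), facing Soft stance: Compromise gives -8, Escalate gives -3. Proposed Escalate is best. ✓
Country B (domestic pressure moderate), facing Soft stance: Compromise gives 10, Escalate gives 7. Proposed Compromise is best. ✓
Country B (domestic pressure intense), facing Soft stance: Compromise gives 14, Escalate gives -9. Proposed Compromise is best. ✓

Yes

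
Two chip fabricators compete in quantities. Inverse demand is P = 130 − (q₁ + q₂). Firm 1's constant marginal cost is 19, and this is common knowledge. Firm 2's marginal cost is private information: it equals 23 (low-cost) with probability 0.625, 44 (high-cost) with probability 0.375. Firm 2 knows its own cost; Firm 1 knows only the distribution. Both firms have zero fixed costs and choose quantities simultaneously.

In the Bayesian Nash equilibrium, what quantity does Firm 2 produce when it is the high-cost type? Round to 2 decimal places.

22.52

Firm 2 with cost c maximizes (130 − (q₁+q₂) − c)·q₂, giving q₂(c) = (130 − c − q₁)/2.
E[c₂] = 0.625·23 + 0.375·44 = 30.875
Firm 1's FOC against E[q₂] yields q₁ = (130 − 2·19 + E[c₂])/3 = (130 − 38 + 30.875)/3 = 40.9583.
q₂(high-cost) = (130 − 44 − 40.9583)/2 = 22.5208.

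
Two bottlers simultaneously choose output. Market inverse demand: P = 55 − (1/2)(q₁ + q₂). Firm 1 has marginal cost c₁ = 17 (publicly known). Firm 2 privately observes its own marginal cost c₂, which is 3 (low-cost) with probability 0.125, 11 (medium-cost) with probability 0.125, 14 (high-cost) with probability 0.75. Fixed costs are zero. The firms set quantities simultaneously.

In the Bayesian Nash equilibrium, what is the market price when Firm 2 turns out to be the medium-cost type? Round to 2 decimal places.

Type-c best response for Firm 2: q₂(c) = (55 − c) − q₁/2.
Firm 1 maximizes expected profit; its first-order condition is 55 − q₁ − (1/2)E[q₂] − 17 = 0.
Substituting E[q₂] and solving: E[c₂] = 12.25, so q₁ = (55 − 2·17 + 12.25)/(3/2) = 22.1667.
q₂(medium-cost) = 32.9167, so P = 55 − (1/2)·(22.1667 + 32.9167) = 27.4583.

27.46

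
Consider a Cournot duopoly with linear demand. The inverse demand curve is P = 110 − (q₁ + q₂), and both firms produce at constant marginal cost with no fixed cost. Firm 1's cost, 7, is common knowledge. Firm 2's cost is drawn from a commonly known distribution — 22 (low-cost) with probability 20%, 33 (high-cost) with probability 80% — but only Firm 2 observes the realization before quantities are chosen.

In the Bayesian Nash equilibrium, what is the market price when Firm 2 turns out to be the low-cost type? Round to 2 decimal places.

Type-c best response for Firm 2: q₂(c) = (110 − c)/2 − q₁/2.
Firm 1 maximizes expected profit; its first-order condition is 110 − 2q₁ − E[q₂] − 7 = 0.
Substituting E[q₂] and solving: E[c₂] = 30.8, so q₁ = (110 − 2·7 + 30.8)/3 = 42.2667.
q₂(low-cost) = 22.8667, so P = 110 − (42.2667 + 22.8667) = 44.8667.

44.87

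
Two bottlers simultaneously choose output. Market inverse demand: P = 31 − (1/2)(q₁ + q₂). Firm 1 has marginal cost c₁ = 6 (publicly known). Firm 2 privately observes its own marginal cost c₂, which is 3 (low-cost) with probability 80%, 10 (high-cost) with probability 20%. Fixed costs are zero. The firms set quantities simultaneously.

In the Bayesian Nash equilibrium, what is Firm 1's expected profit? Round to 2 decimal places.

Type-c best response for Firm 2: q₂(c) = (31 − c) − q₁/2.
Firm 1 maximizes expected profit; its first-order condition is 31 − q₁ − (1/2)E[q₂] − 6 = 0.
Substituting E[q₂] and solving: E[c₂] = 4.4, so q₁ = (31 − 2·6 + 4.4)/(3/2) = 15.6.
E[P] = 31 − (1/2)·(q₁ + E[q₂]) = 13.8; Firm 1's expected profit = (E[P] − 6)·q₁ = (13.8 − 6)·15.6 = 121.68.

121.68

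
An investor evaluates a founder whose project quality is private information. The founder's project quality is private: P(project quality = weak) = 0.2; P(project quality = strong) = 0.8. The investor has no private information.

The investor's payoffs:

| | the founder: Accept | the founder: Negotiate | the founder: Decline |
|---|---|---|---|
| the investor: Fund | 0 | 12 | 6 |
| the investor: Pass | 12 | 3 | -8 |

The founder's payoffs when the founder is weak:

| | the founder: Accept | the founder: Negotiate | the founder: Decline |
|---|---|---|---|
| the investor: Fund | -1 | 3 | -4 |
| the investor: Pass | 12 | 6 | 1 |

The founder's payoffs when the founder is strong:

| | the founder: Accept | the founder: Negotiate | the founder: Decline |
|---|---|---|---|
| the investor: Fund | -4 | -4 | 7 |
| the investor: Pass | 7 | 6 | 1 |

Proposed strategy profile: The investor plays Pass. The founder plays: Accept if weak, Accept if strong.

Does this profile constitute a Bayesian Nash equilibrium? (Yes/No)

The investor plays Pass: E[Pass] = 0.2·(12) + 0.8·(12) = 12; E[Fund] = 0. Best-responding. ✓
The founder (project quality weak), facing Pass: Accept gives 12, Negotiate gives 6, Decline gives 1. Proposed Accept is best. ✓
The founder (project quality strong), facing Pass: Accept gives 7, Negotiate gives 6, Decline gives 1. Proposed Accept is best. ✓

Yes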